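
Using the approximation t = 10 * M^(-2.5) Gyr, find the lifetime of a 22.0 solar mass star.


t = 10 * M^(-2.5) = 10 * 22.0^(-2.5) = 0.0044

0.0044 Gyr


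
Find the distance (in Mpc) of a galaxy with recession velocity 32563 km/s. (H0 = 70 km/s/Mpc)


d = v / H0 = 32563 / 70 = 465.1857

465.1857 Mpc


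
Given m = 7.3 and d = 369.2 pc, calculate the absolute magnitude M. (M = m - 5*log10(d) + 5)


M = m - 5*log10(d) + 5 = 7.3 - 5*log10(369.2) + 5 = -0.5363

-0.5363


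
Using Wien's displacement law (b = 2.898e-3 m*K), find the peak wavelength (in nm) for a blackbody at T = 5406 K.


lam_max = b / T = 2.898e-3 / 5406 = 5.361e-07 m = 536.071 nm

536.071 nm


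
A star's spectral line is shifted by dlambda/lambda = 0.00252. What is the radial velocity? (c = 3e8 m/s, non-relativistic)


v = (dlambda/lambda) * c = 0.00252 * 3e8 = 756000.0

756000.0 m/s


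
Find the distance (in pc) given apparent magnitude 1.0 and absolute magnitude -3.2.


d = 10^((m - M + 5)/5) = 10^((1.0 - -3.2 + 5)/5) = 69.1831

69.1831 pc


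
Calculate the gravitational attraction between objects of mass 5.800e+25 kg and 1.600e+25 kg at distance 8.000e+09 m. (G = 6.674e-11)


F = G*m1*m2/r^2 = 6.674e-11 * 5.800e+25 * 1.600e+25 / (8.000e+09)^2 = 6.674e-11 * 9.280e+50 / 6.400e+19 = 9.677e+20

9.677e+20 N


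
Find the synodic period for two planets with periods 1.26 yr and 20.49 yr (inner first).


1/P_syn = |1/P1 - 1/P2| = |1/1.26 - 1/20.49| => P_syn = 1.3426

1.3426 years


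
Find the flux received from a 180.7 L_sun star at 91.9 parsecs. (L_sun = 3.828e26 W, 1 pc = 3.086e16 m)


F = L / (4*pi*d^2) = 6.917e+28 / (4*pi*(2.836e+18)^2) = 6.844e-10

6.844e-10 W/m^2


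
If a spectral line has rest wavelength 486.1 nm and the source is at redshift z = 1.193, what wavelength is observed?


lam_obs = lam_emit * (1 + z) = 486.1 * (1 + 1.193) = 1066.0173

1066.0173 nm


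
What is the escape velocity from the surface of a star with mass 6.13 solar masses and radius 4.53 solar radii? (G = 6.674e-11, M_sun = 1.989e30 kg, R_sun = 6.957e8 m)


M = 6.13 * 1.989e30 kg = 1.219257e+31 kg; R = 4.53 * 6.957e8 m = 3.151521e+09 m. v_esc = sqrt(2GM/R) = sqrt(2 * 6.674e-11 * 1.219257e+31 / 3.151521e+09) = 718613.9194

718613.9194 m/s


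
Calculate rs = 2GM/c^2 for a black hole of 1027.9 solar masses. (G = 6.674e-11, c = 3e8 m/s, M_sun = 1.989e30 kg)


M = 1027.9 * 1.989e30 kg = 2.0444931e+33 kg. rs = 2GM/c^2 = 2 * 6.674e-11 * 2.0444931e+33 / (3e8)^2 = 3.032e+06

3.032e+06 m


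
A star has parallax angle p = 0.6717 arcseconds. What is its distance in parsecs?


d = 1/p = 1/0.6717 = 1.4888

1.4888 pc


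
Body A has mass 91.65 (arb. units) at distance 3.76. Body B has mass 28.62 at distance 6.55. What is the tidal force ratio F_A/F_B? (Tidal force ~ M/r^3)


Ratio = (M1/r1^3) / (M2/r2^3) = (91.65/3.76^3) / (28.62/6.55^3) = 16.9287

16.9287


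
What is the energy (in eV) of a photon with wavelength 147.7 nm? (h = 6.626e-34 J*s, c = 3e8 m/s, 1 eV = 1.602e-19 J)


E = hc/lambda = 6.626e-34 * 3e8 / 1.477e-07 = 1.346e-18 J = 8.401 eV

8.401 eV


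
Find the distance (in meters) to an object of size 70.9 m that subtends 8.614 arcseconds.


D = size / theta_rad, theta_rad = 8.614 * pi/(180*3600) = 4.176e-05, D = 1.698e+06

1.698e+06 m


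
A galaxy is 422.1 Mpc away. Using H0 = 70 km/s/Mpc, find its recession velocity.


v = H0 * d = 70 * 422.1 = 29547.0

29547.0 km/s


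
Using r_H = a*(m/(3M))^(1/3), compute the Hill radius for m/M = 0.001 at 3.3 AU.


r_H = a * (m/3M)^(1/3) = 3.3 * (0.001/3)^(1/3) = 0.2288

0.2288 AU


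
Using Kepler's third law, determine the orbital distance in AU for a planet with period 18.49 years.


a = P^(2/3) = 18.49^(2/3) = 6.9924

6.9924 AU


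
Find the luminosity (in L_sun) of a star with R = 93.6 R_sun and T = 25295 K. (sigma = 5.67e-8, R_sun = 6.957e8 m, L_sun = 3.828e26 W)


R = 93.6 * 6.957e8 m = 6.511752e+10 m. L = 4*pi*R^2*sigma*T^4 = 4*pi*(6.511752e+10)^2 * 5.67e-8 * 25295^4 = 1.236879416e+33 W. L/L_sun = 1.236879416e+33 / 3.828e26 = 3.231e+06

3.231e+06 L_sun


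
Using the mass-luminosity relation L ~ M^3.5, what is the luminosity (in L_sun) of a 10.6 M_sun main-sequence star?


L/L_sun = (M/M_sun)^3.5 = 10.6^3.5 = 3877.6672

3877.6672 L_sun


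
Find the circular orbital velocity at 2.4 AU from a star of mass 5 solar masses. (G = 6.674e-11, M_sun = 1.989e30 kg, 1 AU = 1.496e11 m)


v = sqrt(GM/r) = sqrt(6.674e-11 * 9.945e+30 / 3.590e+11) = 42995.6063

42995.6063 m/s


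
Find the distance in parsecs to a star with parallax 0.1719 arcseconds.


d = 1/p = 1/0.1719 = 5.8173

5.8173 pc


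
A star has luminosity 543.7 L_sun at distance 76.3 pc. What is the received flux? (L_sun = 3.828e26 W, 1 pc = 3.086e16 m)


F = L / (4*pi*d^2) = 2.081e+29 / (4*pi*(2.355e+18)^2) = 2.987e-09

2.987e-09 W/m^2


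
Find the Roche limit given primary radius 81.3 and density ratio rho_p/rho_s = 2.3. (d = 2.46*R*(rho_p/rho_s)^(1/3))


d_Roche = 2.46 * 81.3 * 2.3^(1/3) = 263.9986

263.9986


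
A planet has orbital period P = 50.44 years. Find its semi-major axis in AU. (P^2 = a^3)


a = P^(2/3) = 50.44^(2/3) = 13.6516

13.6516 AU


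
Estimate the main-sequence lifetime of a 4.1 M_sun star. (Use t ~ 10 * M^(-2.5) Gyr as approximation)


t = 10 * M^(-2.5) = 10 * 4.1^(-2.5) = 0.2938

0.2938 Gyr


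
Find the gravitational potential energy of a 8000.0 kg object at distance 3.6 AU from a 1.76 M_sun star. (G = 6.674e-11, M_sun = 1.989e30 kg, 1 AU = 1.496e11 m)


M = 1.76 * 1.989e30 kg = 3.50064e+30 kg; r = 3.6 AU * 1.496e11 m/AU = 5.3856e+11 m. U = -GM*m/r = -(6.674e-11 * 3.50064e+30 * 8000.0) / 5.3856e+11 = -3.470e+12

-3.470e+12 J


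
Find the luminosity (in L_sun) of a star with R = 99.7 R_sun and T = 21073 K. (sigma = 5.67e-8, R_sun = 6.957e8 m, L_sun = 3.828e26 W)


R = 99.7 * 6.957e8 m = 6.936129e+10 m. L = 4*pi*R^2*sigma*T^4 = 4*pi*(6.936129e+10)^2 * 5.67e-8 * 21073^4 = 6.759782382e+32 W. L/L_sun = 6.759782382e+32 / 3.828e26 = 1.766e+06

1.766e+06 L_sun


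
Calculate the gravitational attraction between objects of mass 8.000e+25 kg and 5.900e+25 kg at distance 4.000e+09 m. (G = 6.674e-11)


F = G*m1*m2/r^2 = 6.674e-11 * 8.000e+25 * 5.900e+25 / (4.000e+09)^2 = 6.674e-11 * 4.720e+51 / 1.600e+19 = 1.969e+22

1.969e+22 N


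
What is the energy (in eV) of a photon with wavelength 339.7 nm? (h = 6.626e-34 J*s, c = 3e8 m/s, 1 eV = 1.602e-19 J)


E = hc/lambda = 6.626e-34 * 3e8 / 3.397e-07 = 5.852e-19 J = 3.6527 eV

3.6527 eV


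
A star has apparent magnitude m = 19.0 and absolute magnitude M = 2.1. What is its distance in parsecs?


d = 10^((m - M + 5)/5) = 10^((19.0 - 2.1 + 5)/5) = 23988.3292

23988.3292 pc


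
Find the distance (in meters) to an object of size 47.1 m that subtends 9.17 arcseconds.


D = size / theta_rad, theta_rad = 9.17 * pi/(180*3600) = 4.446e-05, D = 1.059e+06

1.059e+06 m


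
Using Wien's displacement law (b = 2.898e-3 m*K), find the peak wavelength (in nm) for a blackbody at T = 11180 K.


lam_max = b / T = 2.898e-3 / 11180 = 2.592e-07 m = 259.2129 nm

259.2129 nm


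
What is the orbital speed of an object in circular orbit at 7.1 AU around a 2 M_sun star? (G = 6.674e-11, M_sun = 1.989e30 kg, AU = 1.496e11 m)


v = sqrt(GM/r) = sqrt(6.674e-11 * 3.978e+30 / 1.062e+12) = 15809.9508

15809.9508 m/s


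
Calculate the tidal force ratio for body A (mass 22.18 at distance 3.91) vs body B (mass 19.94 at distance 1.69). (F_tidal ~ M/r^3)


Ratio = (M1/r1^3) / (M2/r2^3) = (22.18/3.91^3) / (19.94/1.69^3) = 0.0898

0.0898


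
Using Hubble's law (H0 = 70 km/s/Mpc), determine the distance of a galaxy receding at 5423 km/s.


d = v / H0 = 5423 / 70 = 77.4714

77.4714 Mpc


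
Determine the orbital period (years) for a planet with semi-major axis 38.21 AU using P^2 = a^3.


P = a^(3/2) = 38.21^1.5 = 236.1922

236.1922 years


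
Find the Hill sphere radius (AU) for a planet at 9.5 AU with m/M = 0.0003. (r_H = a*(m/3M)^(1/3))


r_H = a * (m/3M)^(1/3) = 9.5 * (0.0003/3)^(1/3) = 0.441

0.441 AU


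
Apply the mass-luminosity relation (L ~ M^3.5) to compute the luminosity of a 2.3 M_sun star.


L/L_sun = (M/M_sun)^3.5 = 2.3^3.5 = 18.4522

18.4522 L_sun


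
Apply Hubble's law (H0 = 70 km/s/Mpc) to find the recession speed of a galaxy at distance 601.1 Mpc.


v = H0 * d = 70 * 601.1 = 42077.0

42077.0 km/s


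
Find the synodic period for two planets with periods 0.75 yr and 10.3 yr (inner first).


1/P_syn = |1/P1 - 1/P2| = |1/0.75 - 1/10.3| => P_syn = 0.8089

0.8089 years


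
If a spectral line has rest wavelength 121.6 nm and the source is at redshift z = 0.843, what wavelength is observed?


lam_obs = lam_emit * (1 + z) = 121.6 * (1 + 0.843) = 224.1088

224.1088 nm


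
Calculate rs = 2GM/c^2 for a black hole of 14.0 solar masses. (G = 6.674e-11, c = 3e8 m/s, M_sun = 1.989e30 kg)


M = 14.0 * 1.989e30 kg = 2.7846e+31 kg. rs = 2GM/c^2 = 2 * 6.674e-11 * 2.7846e+31 / (3e8)^2 = 41298.712

41298.712 m


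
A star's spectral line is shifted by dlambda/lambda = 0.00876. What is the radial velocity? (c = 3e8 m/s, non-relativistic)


v = (dlambda/lambda) * c = 0.00876 * 3e8 = 2.628e+06

2.628e+06 m/s


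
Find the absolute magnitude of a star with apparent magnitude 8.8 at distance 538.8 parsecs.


M = m - 5*log10(d) + 5 = 8.8 - 5*log10(538.8) + 5 = 0.1429

0.1429


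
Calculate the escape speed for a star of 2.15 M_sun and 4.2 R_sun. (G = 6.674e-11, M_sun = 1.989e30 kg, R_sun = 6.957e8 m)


M = 2.15 * 1.989e30 kg = 4.27635e+30 kg; R = 4.2 * 6.957e8 m = 2.92194e+09 m. v_esc = sqrt(2GM/R) = sqrt(2 * 6.674e-11 * 4.27635e+30 / 2.92194e+09) = 441986.5704

441986.5704 m/s


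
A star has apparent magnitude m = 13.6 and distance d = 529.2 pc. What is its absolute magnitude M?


M = m - 5*log10(d) + 5 = 13.6 - 5*log10(529.2) + 5 = 4.9819

4.9819


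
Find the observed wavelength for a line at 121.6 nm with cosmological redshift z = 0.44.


lam_obs = lam_emit * (1 + z) = 121.6 * (1 + 0.44) = 175.104

175.104 nm


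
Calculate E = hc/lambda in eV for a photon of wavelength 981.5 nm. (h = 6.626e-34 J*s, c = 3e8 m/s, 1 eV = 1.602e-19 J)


E = hc/lambda = 6.626e-34 * 3e8 / 9.815e-07 = 2.025e-19 J = 1.2642 eV

1.2642 eV


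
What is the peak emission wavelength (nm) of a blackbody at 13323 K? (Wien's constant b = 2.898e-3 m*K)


lam_max = b / T = 2.898e-3 / 13323 = 2.175e-07 m = 217.5186 nm

217.5186 nm


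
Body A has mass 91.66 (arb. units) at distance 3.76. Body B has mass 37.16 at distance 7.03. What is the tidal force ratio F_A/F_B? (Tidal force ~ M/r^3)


Ratio = (M1/r1^3) / (M2/r2^3) = (91.66/3.76^3) / (37.16/7.03^3) = 16.1215

16.1215


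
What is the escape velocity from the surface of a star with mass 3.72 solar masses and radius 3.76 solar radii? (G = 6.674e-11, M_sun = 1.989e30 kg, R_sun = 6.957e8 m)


M = 3.72 * 1.989e30 kg = 7.39908e+30 kg; R = 3.76 * 6.957e8 m = 2.615832e+09 m. v_esc = sqrt(2GM/R) = sqrt(2 * 6.674e-11 * 7.39908e+30 / 2.615832e+09) = 614457.7643

614457.7643 m/s


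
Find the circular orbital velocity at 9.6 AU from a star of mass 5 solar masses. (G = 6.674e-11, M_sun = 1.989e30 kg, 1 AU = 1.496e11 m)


v = sqrt(GM/r) = sqrt(6.674e-11 * 9.945e+30 / 1.436e+12) = 21497.8031

21497.8031 m/s


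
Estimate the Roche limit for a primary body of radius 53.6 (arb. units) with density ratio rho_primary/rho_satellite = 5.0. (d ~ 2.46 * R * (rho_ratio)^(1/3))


d_Roche = 2.46 * 53.6 * 5.0^(1/3) = 225.4706

225.4706


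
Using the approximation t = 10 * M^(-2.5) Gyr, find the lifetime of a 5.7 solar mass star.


t = 10 * M^(-2.5) = 10 * 5.7^(-2.5) = 0.1289

0.1289 Gyr


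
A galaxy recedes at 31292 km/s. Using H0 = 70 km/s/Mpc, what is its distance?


d = v / H0 = 31292 / 70 = 447.0286

447.0286 Mpc


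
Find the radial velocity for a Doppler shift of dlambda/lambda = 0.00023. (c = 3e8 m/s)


v = (dlambda/lambda) * c = 0.00023 * 3e8 = 69000.0

69000.0 m/s


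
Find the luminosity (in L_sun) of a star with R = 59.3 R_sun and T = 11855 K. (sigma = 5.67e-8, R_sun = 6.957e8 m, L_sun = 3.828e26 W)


R = 59.3 * 6.957e8 m = 4.125501e+10 m. L = 4*pi*R^2*sigma*T^4 = 4*pi*(4.125501e+10)^2 * 5.67e-8 * 11855^4 = 2.39525938e+31 W. L/L_sun = 2.39525938e+31 / 3.828e26 = 62572.0841

62572.0841 L_sun


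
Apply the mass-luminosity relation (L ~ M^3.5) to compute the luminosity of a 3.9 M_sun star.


L/L_sun = (M/M_sun)^3.5 = 3.9^3.5 = 117.1456

117.1456 L_sun


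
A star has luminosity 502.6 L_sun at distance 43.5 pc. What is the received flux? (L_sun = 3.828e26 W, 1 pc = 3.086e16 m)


F = L / (4*pi*d^2) = 1.924e+29 / (4*pi*(1.342e+18)^2) = 8.496e-09

8.496e-09 W/m^2


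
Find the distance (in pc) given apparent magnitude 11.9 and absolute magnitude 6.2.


d = 10^((m - M + 5)/5) = 10^((11.9 - 6.2 + 5)/5) = 138.0384

138.0384 pc


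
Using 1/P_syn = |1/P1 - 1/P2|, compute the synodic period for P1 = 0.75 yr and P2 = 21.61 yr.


1/P_syn = |1/P1 - 1/P2| = |1/0.75 - 1/21.61| => P_syn = 0.777

0.777 years


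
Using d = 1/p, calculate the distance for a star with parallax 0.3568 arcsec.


d = 1/p = 1/0.3568 = 2.8027

2.8027 pc


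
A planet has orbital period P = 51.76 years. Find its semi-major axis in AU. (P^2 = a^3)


a = P^(2/3) = 51.76^(2/3) = 13.8887

13.8887 AU


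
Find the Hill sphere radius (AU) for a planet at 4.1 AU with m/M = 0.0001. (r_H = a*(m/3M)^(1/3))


r_H = a * (m/3M)^(1/3) = 4.1 * (0.0001/3)^(1/3) = 0.132

0.132 AU


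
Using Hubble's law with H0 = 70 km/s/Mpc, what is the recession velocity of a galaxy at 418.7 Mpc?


v = H0 * d = 70 * 418.7 = 29309.0

29309.0 km/s


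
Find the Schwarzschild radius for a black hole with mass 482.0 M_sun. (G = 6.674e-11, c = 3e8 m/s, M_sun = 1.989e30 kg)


M = 482.0 * 1.989e30 kg = 9.58698e+32 kg. rs = 2GM/c^2 = 2 * 6.674e-11 * 9.58698e+32 / (3e8)^2 = 1.422e+06

1.422e+06 m


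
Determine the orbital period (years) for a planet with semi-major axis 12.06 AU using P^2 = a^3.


P = a^(3/2) = 12.06^1.5 = 41.8814

41.8814 years


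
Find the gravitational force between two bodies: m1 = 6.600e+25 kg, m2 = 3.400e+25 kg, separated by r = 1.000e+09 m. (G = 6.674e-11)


F = G*m1*m2/r^2 = 6.674e-11 * 6.600e+25 * 3.400e+25 / (1.000e+09)^2 = 6.674e-11 * 2.244e+51 / 1.000e+18 = 1.498e+23

1.498e+23 N


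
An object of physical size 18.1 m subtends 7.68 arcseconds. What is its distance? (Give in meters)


D = size / theta_rad, theta_rad = 7.68 * pi/(180*3600) = 3.723e-05, D = 486118.8793

486118.8793 m


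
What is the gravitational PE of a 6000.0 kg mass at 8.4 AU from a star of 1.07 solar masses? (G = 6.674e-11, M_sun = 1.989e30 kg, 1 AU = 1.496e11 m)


M = 1.07 * 1.989e30 kg = 2.12823e+30 kg; r = 8.4 AU * 1.496e11 m/AU = 1.25664e+12 m. U = -GM*m/r = -(6.674e-11 * 2.12823e+30 * 6000.0) / 1.25664e+12 = -6.782e+11

-6.782e+11 J


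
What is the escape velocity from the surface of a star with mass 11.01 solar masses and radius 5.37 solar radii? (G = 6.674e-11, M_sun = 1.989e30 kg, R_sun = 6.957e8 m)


M = 11.01 * 1.989e30 kg = 2.189889e+31 kg; R = 5.37 * 6.957e8 m = 3.735909e+09 m. v_esc = sqrt(2GM/R) = sqrt(2 * 6.674e-11 * 2.189889e+31 / 3.735909e+09) = 884547.1866

884547.1866 m/s


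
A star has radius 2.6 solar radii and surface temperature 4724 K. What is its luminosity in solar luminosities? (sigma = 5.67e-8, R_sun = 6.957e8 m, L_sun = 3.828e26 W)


R = 2.6 * 6.957e8 m = 1.80882e+09 m. L = 4*pi*R^2*sigma*T^4 = 4*pi*(1.80882e+09)^2 * 5.67e-8 * 4724^4 = 1.160975838e+27 W. L/L_sun = 1.160975838e+27 / 3.828e26 = 3.0329

3.0329 L_sun


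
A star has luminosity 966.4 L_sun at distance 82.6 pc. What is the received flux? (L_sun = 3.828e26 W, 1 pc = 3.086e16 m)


F = L / (4*pi*d^2) = 3.699e+29 / (4*pi*(2.549e+18)^2) = 4.531e-09

4.531e-09 W/m^2


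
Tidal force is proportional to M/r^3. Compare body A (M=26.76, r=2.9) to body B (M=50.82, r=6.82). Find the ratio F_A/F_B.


Ratio = (M1/r1^3) / (M2/r2^3) = (26.76/2.9^3) / (50.82/6.82^3) = 6.8487

6.8487


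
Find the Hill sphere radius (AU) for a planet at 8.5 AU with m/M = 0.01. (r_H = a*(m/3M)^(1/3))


r_H = a * (m/3M)^(1/3) = 8.5 * (0.01/3)^(1/3) = 1.2697

1.2697 AU


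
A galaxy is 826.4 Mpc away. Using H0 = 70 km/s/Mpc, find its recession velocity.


v = H0 * d = 70 * 826.4 = 57848.0

57848.0 km/s


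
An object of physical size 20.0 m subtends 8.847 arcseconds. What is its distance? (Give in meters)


D = size / theta_rad, theta_rad = 8.847 * pi/(180*3600) = 4.289e-05, D = 466293.2209

466293.2209 m


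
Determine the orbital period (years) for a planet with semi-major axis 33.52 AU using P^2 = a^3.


P = a^(3/2) = 33.52^1.5 = 194.0689

194.0689 years


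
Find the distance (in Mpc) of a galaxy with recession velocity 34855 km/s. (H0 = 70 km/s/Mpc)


d = v / H0 = 34855 / 70 = 497.9286

497.9286 Mpc


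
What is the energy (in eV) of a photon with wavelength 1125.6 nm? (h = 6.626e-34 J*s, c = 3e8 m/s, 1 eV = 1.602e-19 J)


E = hc/lambda = 6.626e-34 * 3e8 / 1.126e-06 = 1.766e-19 J = 1.1024 eV

1.1024 eV


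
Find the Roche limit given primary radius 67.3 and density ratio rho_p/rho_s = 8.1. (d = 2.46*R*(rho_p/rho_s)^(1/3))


d_Roche = 2.46 * 67.3 * 8.1^(1/3) = 332.4899

332.4899


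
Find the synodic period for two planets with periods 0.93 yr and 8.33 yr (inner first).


1/P_syn = |1/P1 - 1/P2| = |1/0.93 - 1/8.33| => P_syn = 1.0469

1.0469 years


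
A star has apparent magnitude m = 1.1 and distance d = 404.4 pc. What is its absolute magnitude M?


M = m - 5*log10(d) + 5 = 1.1 - 5*log10(404.4) + 5 = -6.9341

-6.9341


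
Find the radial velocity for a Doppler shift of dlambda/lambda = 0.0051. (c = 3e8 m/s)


v = (dlambda/lambda) * c = 0.0051 * 3e8 = 1.530e+06

1.530e+06 m/s


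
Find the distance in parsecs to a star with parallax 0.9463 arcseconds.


d = 1/p = 1/0.9463 = 1.0567

1.0567 pc


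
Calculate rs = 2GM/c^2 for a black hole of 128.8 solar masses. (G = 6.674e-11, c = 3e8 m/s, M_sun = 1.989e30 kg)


M = 128.8 * 1.989e30 kg = 2.561832e+32 kg. rs = 2GM/c^2 = 2 * 6.674e-11 * 2.561832e+32 / (3e8)^2 = 379948.1504

379948.1504 m


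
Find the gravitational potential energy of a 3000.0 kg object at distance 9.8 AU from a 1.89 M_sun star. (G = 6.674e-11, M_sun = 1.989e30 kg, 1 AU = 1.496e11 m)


M = 1.89 * 1.989e30 kg = 3.75921e+30 kg; r = 9.8 AU * 1.496e11 m/AU = 1.46608e+12 m. U = -GM*m/r = -(6.674e-11 * 3.75921e+30 * 3000.0) / 1.46608e+12 = -5.134e+11

-5.134e+11 J


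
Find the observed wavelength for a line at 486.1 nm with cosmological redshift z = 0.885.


lam_obs = lam_emit * (1 + z) = 486.1 * (1 + 0.885) = 916.2985

916.2985 nm


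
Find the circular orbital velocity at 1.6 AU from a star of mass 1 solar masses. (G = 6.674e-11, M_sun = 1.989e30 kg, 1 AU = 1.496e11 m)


v = sqrt(GM/r) = sqrt(6.674e-11 * 1.989e+30 / 2.394e+11) = 23549.6634

23549.6634 m/s


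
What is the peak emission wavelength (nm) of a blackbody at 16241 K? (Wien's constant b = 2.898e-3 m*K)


lam_max = b / T = 2.898e-3 / 16241 = 1.784e-07 m = 178.4373 nm

178.4373 nm


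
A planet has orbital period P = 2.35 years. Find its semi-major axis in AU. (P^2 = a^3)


a = P^(2/3) = 2.35^(2/3) = 1.7676

1.7676 AU


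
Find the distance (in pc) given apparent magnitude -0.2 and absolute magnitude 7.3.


d = 10^((m - M + 5)/5) = 10^((-0.2 - 7.3 + 5)/5) = 0.3162

0.3162 pc


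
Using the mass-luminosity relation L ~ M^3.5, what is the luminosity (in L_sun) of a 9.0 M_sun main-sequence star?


L/L_sun = (M/M_sun)^3.5 = 9.0^3.5 = 2187.0

2187.0 L_sun


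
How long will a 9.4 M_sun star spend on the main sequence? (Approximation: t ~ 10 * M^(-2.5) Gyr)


t = 10 * M^(-2.5) = 10 * 9.4^(-2.5) = 0.0369

0.0369 Gyr


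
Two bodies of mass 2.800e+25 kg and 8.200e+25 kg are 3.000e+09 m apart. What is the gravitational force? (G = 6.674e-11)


F = G*m1*m2/r^2 = 6.674e-11 * 2.800e+25 * 8.200e+25 / (3.000e+09)^2 = 6.674e-11 * 2.296e+51 / 9.000e+18 = 1.703e+22

1.703e+22 N


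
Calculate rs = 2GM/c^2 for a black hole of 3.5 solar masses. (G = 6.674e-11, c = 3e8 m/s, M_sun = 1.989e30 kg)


M = 3.5 * 1.989e30 kg = 6.9615e+30 kg. rs = 2GM/c^2 = 2 * 6.674e-11 * 6.9615e+30 / (3e8)^2 = 10324.678

10324.678 m


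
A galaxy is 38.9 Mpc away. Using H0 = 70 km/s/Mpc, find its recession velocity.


v = H0 * d = 70 * 38.9 = 2723.0

2723.0 km/s


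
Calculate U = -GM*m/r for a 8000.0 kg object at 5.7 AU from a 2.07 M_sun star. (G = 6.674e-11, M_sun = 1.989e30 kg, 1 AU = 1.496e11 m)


M = 2.07 * 1.989e30 kg = 4.11723e+30 kg; r = 5.7 AU * 1.496e11 m/AU = 8.5272e+11 m. U = -GM*m/r = -(6.674e-11 * 4.11723e+30 * 8000.0) / 8.5272e+11 = -2.578e+12

-2.578e+12 J


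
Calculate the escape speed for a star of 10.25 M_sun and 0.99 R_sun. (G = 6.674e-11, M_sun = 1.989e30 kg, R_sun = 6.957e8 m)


M = 10.25 * 1.989e30 kg = 2.038725e+31 kg; R = 0.99 * 6.957e8 m = 6.88743e+08 m. v_esc = sqrt(2GM/R) = sqrt(2 * 6.674e-11 * 2.038725e+31 / 6.88743e+08) = 1.988e+06

1.988e+06 m/s


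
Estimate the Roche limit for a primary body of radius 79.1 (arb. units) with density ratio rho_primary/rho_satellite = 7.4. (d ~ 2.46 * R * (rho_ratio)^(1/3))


d_Roche = 2.46 * 79.1 * 7.4^(1/3) = 379.1888

379.1888


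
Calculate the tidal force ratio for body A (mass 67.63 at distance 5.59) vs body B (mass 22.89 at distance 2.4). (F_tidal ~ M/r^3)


Ratio = (M1/r1^3) / (M2/r2^3) = (67.63/5.59^3) / (22.89/2.4^3) = 0.2338

0.2338


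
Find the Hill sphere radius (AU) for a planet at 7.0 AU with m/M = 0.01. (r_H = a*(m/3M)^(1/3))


r_H = a * (m/3M)^(1/3) = 7.0 * (0.01/3)^(1/3) = 1.0457

1.0457 AU


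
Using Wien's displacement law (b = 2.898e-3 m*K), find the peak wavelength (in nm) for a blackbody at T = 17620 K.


lam_max = b / T = 2.898e-3 / 17620 = 1.645e-07 m = 164.4722 nm

164.4722 nm


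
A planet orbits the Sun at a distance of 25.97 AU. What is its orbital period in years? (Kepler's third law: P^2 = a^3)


P = a^(3/2) = 25.97^1.5 = 132.3451

132.3451 years


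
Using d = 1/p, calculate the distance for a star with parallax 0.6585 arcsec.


d = 1/p = 1/0.6585 = 1.5186

1.5186 pc


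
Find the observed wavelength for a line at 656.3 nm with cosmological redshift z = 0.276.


lam_obs = lam_emit * (1 + z) = 656.3 * (1 + 0.276) = 837.4388

837.4388 nm


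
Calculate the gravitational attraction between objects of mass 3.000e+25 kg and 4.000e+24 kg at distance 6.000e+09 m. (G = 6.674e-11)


F = G*m1*m2/r^2 = 6.674e-11 * 3.000e+25 * 4.000e+24 / (6.000e+09)^2 = 6.674e-11 * 1.200e+50 / 3.600e+19 = 2.225e+20

2.225e+20 N


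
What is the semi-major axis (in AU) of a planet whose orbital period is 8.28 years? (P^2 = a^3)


a = P^(2/3) = 8.28^(2/3) = 4.0928

4.0928 AU


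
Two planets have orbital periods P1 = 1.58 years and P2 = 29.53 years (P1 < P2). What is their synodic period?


1/P_syn = |1/P1 - 1/P2| = |1/1.58 - 1/29.53| => P_syn = 1.6693

1.6693 years


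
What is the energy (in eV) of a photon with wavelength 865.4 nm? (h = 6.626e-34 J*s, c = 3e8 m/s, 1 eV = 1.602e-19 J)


E = hc/lambda = 6.626e-34 * 3e8 / 8.654e-07 = 2.297e-19 J = 1.4338 eV

1.4338 eV


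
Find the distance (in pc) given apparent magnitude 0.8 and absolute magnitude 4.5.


d = 10^((m - M + 5)/5) = 10^((0.8 - 4.5 + 5)/5) = 1.8197

1.8197 pc


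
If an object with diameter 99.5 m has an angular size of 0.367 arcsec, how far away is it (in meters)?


D = size / theta_rad, theta_rad = 0.367 * pi/(180*3600) = 1.779e-06, D = 5.592e+07

5.592e+07 m


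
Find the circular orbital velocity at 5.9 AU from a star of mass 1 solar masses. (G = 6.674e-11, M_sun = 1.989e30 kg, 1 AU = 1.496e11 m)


v = sqrt(GM/r) = sqrt(6.674e-11 * 1.989e+30 / 8.826e+11) = 12263.6201

12263.6201 m/s


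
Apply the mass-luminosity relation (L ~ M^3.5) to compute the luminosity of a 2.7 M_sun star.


L/L_sun = (M/M_sun)^3.5 = 2.7^3.5 = 32.3425

32.3425 L_sun


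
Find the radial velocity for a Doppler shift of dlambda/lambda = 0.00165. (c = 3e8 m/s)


v = (dlambda/lambda) * c = 0.00165 * 3e8 = 495000.0

495000.0 m/s


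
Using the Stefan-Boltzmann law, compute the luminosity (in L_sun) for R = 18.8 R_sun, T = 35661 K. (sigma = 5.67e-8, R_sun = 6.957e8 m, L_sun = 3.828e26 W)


R = 18.8 * 6.957e8 m = 1.307916e+10 m. L = 4*pi*R^2*sigma*T^4 = 4*pi*(1.307916e+10)^2 * 5.67e-8 * 35661^4 = 1.971181878e+32 W. L/L_sun = 1.971181878e+32 / 3.828e26 = 514937.7947

514937.7947 L_sun


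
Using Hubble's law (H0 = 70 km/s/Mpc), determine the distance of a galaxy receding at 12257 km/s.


d = v / H0 = 12257 / 70 = 175.1

175.1 Mpc


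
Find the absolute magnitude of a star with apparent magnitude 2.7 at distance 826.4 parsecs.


M = m - 5*log10(d) + 5 = 2.7 - 5*log10(826.4) + 5 = -6.886

-6.886


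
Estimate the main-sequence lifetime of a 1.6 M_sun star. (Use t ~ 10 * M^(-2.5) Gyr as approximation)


t = 10 * M^(-2.5) = 10 * 1.6^(-2.5) = 3.0882

3.0882 Gyr


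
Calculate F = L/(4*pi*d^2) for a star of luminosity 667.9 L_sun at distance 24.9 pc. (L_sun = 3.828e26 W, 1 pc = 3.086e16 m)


F = L / (4*pi*d^2) = 2.557e+29 / (4*pi*(7.684e+17)^2) = 3.446e-08

3.446e-08 W/m^2


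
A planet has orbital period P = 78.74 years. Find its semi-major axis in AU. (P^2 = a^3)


a = P^(2/3) = 78.74^(2/3) = 18.3709

18.3709 AU


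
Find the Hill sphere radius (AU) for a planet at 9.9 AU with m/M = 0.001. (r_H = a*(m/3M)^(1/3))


r_H = a * (m/3M)^(1/3) = 9.9 * (0.001/3)^(1/3) = 0.6864

0.6864 AU


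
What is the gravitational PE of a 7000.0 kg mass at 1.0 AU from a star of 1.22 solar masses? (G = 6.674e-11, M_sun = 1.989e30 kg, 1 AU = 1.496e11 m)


M = 1.22 * 1.989e30 kg = 2.42658e+30 kg; r = 1.0 AU * 1.496e11 m/AU = 1.496e+11 m. U = -GM*m/r = -(6.674e-11 * 2.42658e+30 * 7000.0) / 1.496e+11 = -7.578e+12

-7.578e+12 J


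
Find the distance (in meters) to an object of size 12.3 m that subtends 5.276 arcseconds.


D = size / theta_rad, theta_rad = 5.276 * pi/(180*3600) = 2.558e-05, D = 480867.5354

480867.5354 m


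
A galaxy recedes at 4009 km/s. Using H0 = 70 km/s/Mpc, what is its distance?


d = v / H0 = 4009 / 70 = 57.2714

57.2714 Mpc


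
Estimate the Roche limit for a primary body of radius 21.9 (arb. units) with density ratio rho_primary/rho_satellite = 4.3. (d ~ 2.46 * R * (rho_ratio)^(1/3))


d_Roche = 2.46 * 21.9 * 4.3^(1/3) = 87.6063

87.6063


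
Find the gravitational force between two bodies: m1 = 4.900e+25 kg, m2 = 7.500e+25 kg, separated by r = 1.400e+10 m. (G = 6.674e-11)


F = G*m1*m2/r^2 = 6.674e-11 * 4.900e+25 * 7.500e+25 / (1.400e+10)^2 = 6.674e-11 * 3.675e+51 / 1.960e+20 = 1.251e+21

1.251e+21 N


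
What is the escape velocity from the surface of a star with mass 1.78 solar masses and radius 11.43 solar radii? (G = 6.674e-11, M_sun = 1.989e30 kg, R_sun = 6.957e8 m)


M = 1.78 * 1.989e30 kg = 3.54042e+30 kg; R = 11.43 * 6.957e8 m = 7.951851e+09 m. v_esc = sqrt(2GM/R) = sqrt(2 * 6.674e-11 * 3.54042e+30 / 7.951851e+09) = 243781.8536

243781.8536 m/s


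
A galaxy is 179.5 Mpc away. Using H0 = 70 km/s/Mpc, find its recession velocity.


v = H0 * d = 70 * 179.5 = 12565.0

12565.0 km/s


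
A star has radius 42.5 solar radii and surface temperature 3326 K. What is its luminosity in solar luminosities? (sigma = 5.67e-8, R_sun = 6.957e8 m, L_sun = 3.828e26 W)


R = 42.5 * 6.957e8 m = 2.956725e+10 m. L = 4*pi*R^2*sigma*T^4 = 4*pi*(2.956725e+10)^2 * 5.67e-8 * 3326^4 = 7.622611211e+28 W. L/L_sun = 7.622611211e+28 / 3.828e26 = 199.1278

199.1278 L_sun


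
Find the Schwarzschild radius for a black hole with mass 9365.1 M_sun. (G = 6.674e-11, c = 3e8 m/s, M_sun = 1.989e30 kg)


M = 9365.1 * 1.989e30 kg = 1.86271839e+34 kg. rs = 2GM/c^2 = 2 * 6.674e-11 * 1.86271839e+34 / (3e8)^2 = 2.763e+07

2.763e+07 m


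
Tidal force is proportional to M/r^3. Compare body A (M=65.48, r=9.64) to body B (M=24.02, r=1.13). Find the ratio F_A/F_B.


Ratio = (M1/r1^3) / (M2/r2^3) = (65.48/9.64^3) / (24.02/1.13^3) = 0.0044

0.0044


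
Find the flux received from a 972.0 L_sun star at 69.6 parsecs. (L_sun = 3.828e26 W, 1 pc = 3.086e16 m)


F = L / (4*pi*d^2) = 3.721e+29 / (4*pi*(2.148e+18)^2) = 6.418e-09

6.418e-09 W/m^2


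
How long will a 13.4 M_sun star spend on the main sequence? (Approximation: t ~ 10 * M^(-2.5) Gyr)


t = 10 * M^(-2.5) = 10 * 13.4^(-2.5) = 0.0152

0.0152 Gyr


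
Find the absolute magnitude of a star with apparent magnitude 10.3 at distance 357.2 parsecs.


M = m - 5*log10(d) + 5 = 10.3 - 5*log10(357.2) + 5 = 2.5354

2.5354


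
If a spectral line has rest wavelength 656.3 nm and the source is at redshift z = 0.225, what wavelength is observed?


lam_obs = lam_emit * (1 + z) = 656.3 * (1 + 0.225) = 803.9675

803.9675 nm


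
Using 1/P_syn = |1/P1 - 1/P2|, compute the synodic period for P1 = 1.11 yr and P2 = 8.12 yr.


1/P_syn = |1/P1 - 1/P2| = |1/1.11 - 1/8.12| => P_syn = 1.2858

1.2858 years


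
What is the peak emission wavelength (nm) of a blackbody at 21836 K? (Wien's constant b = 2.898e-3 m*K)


lam_max = b / T = 2.898e-3 / 21836 = 1.327e-07 m = 132.7166 nm

132.7166 nm


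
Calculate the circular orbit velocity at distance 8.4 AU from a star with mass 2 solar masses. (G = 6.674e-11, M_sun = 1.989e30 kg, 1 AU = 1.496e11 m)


v = sqrt(GM/r) = sqrt(6.674e-11 * 3.978e+30 / 1.257e+12) = 14535.1678

14535.1678 m/s


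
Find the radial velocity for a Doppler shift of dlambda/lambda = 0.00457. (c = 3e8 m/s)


v = (dlambda/lambda) * c = 0.00457 * 3e8 = 1.371e+06

1.371e+06 m/s


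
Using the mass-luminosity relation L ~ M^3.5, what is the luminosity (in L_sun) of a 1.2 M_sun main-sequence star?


L/L_sun = (M/M_sun)^3.5 = 1.2^3.5 = 1.8929

1.8929 L_sun


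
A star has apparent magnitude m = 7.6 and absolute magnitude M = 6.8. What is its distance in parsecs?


d = 10^((m - M + 5)/5) = 10^((7.6 - 6.8 + 5)/5) = 14.4544

14.4544 pc


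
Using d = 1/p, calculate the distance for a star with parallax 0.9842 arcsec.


d = 1/p = 1/0.9842 = 1.0161

1.0161 pc


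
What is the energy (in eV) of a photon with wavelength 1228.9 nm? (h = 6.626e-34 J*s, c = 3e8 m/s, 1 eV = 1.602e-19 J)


E = hc/lambda = 6.626e-34 * 3e8 / 1.229e-06 = 1.618e-19 J = 1.0097 eV

1.0097 eV


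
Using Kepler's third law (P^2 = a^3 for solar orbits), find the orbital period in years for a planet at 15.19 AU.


P = a^(3/2) = 15.19^1.5 = 59.202

59.202 years


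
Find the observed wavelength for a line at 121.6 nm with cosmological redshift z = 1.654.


lam_obs = lam_emit * (1 + z) = 121.6 * (1 + 1.654) = 322.7264

322.7264 nm


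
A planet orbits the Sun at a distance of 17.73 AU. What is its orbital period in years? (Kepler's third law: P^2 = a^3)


P = a^(3/2) = 17.73^1.5 = 74.6557

74.6557 years


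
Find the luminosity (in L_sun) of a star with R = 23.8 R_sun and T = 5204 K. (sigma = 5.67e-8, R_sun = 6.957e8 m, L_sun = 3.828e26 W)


R = 23.8 * 6.957e8 m = 1.655766e+10 m. L = 4*pi*R^2*sigma*T^4 = 4*pi*(1.655766e+10)^2 * 5.67e-8 * 5204^4 = 1.432649641e+29 W. L/L_sun = 1.432649641e+29 / 3.828e26 = 374.2554

374.2554 L_sun


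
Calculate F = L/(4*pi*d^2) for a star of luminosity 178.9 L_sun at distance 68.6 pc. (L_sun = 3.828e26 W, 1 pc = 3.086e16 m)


F = L / (4*pi*d^2) = 6.848e+28 / (4*pi*(2.117e+18)^2) = 1.216e-09

1.216e-09 W/m^2


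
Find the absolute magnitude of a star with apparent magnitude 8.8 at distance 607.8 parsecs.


M = m - 5*log10(d) + 5 = 8.8 - 5*log10(607.8) + 5 = -0.1188

-0.1188


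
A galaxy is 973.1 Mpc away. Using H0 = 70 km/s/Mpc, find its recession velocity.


v = H0 * d = 70 * 973.1 = 68117.0

68117.0 km/s


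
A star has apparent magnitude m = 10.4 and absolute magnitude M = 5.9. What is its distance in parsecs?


d = 10^((m - M + 5)/5) = 10^((10.4 - 5.9 + 5)/5) = 79.4328

79.4328 pc


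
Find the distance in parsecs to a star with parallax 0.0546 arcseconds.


d = 1/p = 1/0.0546 = 18.315

18.315 pc


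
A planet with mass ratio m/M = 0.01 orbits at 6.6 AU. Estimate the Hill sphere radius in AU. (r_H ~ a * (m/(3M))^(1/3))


r_H = a * (m/3M)^(1/3) = 6.6 * (0.01/3)^(1/3) = 0.9859

0.9859 AU


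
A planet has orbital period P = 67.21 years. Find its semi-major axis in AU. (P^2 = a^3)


a = P^(2/3) = 67.21^(2/3) = 16.5306

16.5306 AU


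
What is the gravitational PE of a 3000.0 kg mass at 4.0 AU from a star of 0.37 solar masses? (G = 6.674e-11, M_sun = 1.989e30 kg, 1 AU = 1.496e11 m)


M = 0.37 * 1.989e30 kg = 7.3593e+29 kg; r = 4.0 AU * 1.496e11 m/AU = 5.984e+11 m. U = -GM*m/r = -(6.674e-11 * 7.3593e+29 * 3000.0) / 5.984e+11 = -2.462e+11

-2.462e+11 J


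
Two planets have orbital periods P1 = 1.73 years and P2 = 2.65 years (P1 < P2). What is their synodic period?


1/P_syn = |1/P1 - 1/P2| = |1/1.73 - 1/2.65| => P_syn = 4.9832

4.9832 years


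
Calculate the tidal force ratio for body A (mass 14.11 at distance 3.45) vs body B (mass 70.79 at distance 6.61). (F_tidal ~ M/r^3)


Ratio = (M1/r1^3) / (M2/r2^3) = (14.11/3.45^3) / (70.79/6.61^3) = 1.4019

1.4019


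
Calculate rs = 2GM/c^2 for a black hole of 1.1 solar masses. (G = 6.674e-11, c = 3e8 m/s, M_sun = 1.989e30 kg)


M = 1.1 * 1.989e30 kg = 2.1879e+30 kg. rs = 2GM/c^2 = 2 * 6.674e-11 * 2.1879e+30 / (3e8)^2 = 3244.8988

3244.8988 m


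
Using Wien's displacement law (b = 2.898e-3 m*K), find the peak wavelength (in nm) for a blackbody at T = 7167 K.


lam_max = b / T = 2.898e-3 / 7167 = 4.044e-07 m = 404.3533 nm

404.3533 nm


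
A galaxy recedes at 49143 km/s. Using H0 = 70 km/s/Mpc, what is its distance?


d = v / H0 = 49143 / 70 = 702.0429

702.0429 Mpc


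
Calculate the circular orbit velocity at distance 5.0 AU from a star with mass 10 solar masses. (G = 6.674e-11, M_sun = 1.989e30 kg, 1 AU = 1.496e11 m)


v = sqrt(GM/r) = sqrt(6.674e-11 * 1.989e+31 / 7.480e+11) = 42126.9186

42126.9186 m/s


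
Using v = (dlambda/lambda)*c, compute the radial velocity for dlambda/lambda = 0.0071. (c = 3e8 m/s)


v = (dlambda/lambda) * c = 0.0071 * 3e8 = 2.130e+06

2.130e+06 m/s


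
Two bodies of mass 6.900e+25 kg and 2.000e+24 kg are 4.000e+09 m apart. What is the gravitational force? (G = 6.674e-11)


F = G*m1*m2/r^2 = 6.674e-11 * 6.900e+25 * 2.000e+24 / (4.000e+09)^2 = 6.674e-11 * 1.380e+50 / 1.600e+19 = 5.756e+20

5.756e+20 N


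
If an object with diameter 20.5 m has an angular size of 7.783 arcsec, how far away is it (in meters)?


D = size / theta_rad, theta_rad = 7.783 * pi/(180*3600) = 3.773e-05, D = 543290.3158

543290.3158 m


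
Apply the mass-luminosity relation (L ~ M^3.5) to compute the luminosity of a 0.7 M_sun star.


L/L_sun = (M/M_sun)^3.5 = 0.7^3.5 = 0.287

0.287 L_sun


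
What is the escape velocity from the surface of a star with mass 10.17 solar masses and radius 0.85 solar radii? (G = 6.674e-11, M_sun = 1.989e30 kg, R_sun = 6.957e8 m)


M = 10.17 * 1.989e30 kg = 2.022813e+31 kg; R = 0.85 * 6.957e8 m = 5.91345e+08 m. v_esc = sqrt(2GM/R) = sqrt(2 * 6.674e-11 * 2.022813e+31 / 5.91345e+08) = 2.137e+06

2.137e+06 m/s


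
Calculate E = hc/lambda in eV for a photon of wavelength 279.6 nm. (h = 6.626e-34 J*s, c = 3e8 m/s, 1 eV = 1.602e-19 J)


E = hc/lambda = 6.626e-34 * 3e8 / 2.796e-07 = 7.109e-19 J = 4.4379 eV

4.4379 eV


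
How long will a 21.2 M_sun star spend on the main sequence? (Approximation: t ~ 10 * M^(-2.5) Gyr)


t = 10 * M^(-2.5) = 10 * 21.2^(-2.5) = 0.0048

0.0048 Gyr


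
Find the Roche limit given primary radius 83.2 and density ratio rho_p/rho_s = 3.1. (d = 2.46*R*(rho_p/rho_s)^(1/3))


d_Roche = 2.46 * 83.2 * 3.1^(1/3) = 298.4322

298.4322


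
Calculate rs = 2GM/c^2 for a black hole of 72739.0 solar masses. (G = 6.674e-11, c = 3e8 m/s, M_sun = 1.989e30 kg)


M = 72739.0 * 1.989e30 kg = 1.44677871e+35 kg. rs = 2GM/c^2 = 2 * 6.674e-11 * 1.44677871e+35 / (3e8)^2 = 2.146e+08

2.146e+08 m


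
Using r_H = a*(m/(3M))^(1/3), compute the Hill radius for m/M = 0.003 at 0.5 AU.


r_H = a * (m/3M)^(1/3) = 0.5 * (0.003/3)^(1/3) = 0.05

0.05 AU


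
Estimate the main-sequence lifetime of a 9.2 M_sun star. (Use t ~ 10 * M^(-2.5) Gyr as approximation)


t = 10 * M^(-2.5) = 10 * 9.2^(-2.5) = 0.039

0.039 Gyr


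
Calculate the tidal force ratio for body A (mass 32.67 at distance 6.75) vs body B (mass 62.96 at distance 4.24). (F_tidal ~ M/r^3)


Ratio = (M1/r1^3) / (M2/r2^3) = (32.67/6.75^3) / (62.96/4.24^3) = 0.1286

0.1286


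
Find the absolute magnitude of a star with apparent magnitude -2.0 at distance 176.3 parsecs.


M = m - 5*log10(d) + 5 = -2.0 - 5*log10(176.3) + 5 = -8.2313

-8.2313


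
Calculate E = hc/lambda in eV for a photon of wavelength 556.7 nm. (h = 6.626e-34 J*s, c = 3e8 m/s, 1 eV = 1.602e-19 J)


E = hc/lambda = 6.626e-34 * 3e8 / 5.567e-07 = 3.571e-19 J = 2.2289 eV

2.2289 eV


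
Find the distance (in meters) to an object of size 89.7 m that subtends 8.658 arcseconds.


D = size / theta_rad, theta_rad = 8.658 * pi/(180*3600) = 4.198e-05, D = 2.137e+06

2.137e+06 m


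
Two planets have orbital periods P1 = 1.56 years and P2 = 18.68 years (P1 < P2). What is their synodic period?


1/P_syn = |1/P1 - 1/P2| = |1/1.56 - 1/18.68| => P_syn = 1.7021

1.7021 years


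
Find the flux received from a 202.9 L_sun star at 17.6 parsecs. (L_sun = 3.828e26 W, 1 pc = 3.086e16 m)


F = L / (4*pi*d^2) = 7.767e+28 / (4*pi*(5.431e+17)^2) = 2.095e-08

2.095e-08 W/m^2


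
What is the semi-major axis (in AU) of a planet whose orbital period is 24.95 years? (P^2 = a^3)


a = P^(2/3) = 24.95^(2/3) = 8.5385

8.5385 AU


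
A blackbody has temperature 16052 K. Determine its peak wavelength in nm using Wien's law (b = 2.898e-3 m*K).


lam_max = b / T = 2.898e-3 / 16052 = 1.805e-07 m = 180.5383 nm

180.5383 nm


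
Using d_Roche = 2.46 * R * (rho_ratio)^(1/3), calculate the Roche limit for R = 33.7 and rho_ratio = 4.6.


d_Roche = 2.46 * 33.7 * 4.6^(1/3) = 137.8746

137.8746


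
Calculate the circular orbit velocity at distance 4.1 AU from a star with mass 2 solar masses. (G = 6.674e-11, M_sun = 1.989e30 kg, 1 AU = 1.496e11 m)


v = sqrt(GM/r) = sqrt(6.674e-11 * 3.978e+30 / 6.134e+11) = 20805.0022

20805.0022 m/s


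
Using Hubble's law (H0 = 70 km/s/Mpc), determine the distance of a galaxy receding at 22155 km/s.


d = v / H0 = 22155 / 70 = 316.5

316.5 Mpc


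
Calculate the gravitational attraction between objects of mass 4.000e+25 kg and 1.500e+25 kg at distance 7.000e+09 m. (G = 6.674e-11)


F = G*m1*m2/r^2 = 6.674e-11 * 4.000e+25 * 1.500e+25 / (7.000e+09)^2 = 6.674e-11 * 6.000e+50 / 4.900e+19 = 8.172e+20

8.172e+20 N


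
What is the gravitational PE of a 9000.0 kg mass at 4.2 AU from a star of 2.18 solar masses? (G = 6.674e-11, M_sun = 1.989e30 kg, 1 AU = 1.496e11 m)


M = 2.18 * 1.989e30 kg = 4.33602e+30 kg; r = 4.2 AU * 1.496e11 m/AU = 6.2832e+11 m. U = -GM*m/r = -(6.674e-11 * 4.33602e+30 * 9000.0) / 6.2832e+11 = -4.145e+12

-4.145e+12 J


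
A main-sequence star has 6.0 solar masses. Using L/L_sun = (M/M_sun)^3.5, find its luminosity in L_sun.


L/L_sun = (M/M_sun)^3.5 = 6.0^3.5 = 529.0898

529.0898 L_sun


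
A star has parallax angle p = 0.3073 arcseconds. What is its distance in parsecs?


d = 1/p = 1/0.3073 = 3.2541

3.2541 pc
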